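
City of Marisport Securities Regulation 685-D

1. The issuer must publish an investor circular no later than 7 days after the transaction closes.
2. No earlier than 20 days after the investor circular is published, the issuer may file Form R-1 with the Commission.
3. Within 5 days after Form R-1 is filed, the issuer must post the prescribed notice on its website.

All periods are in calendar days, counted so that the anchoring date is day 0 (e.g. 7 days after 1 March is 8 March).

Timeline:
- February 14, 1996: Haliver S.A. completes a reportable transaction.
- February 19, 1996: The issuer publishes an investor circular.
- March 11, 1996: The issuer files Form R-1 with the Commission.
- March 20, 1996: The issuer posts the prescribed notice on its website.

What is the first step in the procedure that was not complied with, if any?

Step 3

(1) due by February 14, 1996 + 7 days = February 21, 1996; February 19, 1996 is within that limit.
(2) permitted from February 19, 1996 + 20 days = March 10, 1996 onward; done March 11, 1996, after the minimum wait.
(3) due by March 11, 1996 + 5 days = March 16, 1996; March 20, 1996 misses that deadline by 4 days.
Later steps need not be reached.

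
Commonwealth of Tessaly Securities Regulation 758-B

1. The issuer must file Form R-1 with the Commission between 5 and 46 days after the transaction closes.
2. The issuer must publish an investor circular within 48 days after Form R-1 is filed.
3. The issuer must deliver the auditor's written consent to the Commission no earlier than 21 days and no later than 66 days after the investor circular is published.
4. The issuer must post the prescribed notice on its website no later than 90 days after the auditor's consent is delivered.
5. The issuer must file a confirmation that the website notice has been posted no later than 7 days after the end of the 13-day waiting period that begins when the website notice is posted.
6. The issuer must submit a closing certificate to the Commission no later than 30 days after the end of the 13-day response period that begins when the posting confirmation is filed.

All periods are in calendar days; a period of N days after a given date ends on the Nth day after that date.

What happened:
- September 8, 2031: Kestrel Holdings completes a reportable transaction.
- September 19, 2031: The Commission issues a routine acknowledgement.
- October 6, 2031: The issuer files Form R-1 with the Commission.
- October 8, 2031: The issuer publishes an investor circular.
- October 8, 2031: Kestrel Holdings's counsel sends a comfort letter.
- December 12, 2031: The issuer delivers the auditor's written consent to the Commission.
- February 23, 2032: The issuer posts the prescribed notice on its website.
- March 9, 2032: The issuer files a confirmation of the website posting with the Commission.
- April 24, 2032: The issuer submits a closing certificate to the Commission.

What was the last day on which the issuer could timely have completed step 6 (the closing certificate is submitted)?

April 21, 2032

The posting confirmation is filed on March 9, 2032; the 13-day response period therefore ends March 22, 2032, and step 6 runs from that date. 30 days after March 22, 2032 is April 21, 2032.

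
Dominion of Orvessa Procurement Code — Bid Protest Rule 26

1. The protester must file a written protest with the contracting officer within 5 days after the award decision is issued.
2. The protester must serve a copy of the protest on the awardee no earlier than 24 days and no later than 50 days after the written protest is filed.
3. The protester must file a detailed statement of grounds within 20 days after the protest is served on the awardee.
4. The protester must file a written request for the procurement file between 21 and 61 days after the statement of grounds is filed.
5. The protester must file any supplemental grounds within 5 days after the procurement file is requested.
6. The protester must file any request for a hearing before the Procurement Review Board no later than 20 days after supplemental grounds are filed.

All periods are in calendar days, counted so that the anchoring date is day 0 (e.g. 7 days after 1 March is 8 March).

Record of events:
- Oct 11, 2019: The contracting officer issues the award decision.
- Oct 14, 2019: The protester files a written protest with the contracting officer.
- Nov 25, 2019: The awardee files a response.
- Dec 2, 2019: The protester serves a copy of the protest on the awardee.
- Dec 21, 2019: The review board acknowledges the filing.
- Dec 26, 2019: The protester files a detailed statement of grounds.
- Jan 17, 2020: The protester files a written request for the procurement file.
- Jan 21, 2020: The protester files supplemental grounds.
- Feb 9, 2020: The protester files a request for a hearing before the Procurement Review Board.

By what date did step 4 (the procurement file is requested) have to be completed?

Feb 25, 2020

Step 4 runs from Dec 26, 2019, when the statement of grounds is filed. The window is 21–61 days after Dec 26, 2019; it closes on Feb 25, 2020.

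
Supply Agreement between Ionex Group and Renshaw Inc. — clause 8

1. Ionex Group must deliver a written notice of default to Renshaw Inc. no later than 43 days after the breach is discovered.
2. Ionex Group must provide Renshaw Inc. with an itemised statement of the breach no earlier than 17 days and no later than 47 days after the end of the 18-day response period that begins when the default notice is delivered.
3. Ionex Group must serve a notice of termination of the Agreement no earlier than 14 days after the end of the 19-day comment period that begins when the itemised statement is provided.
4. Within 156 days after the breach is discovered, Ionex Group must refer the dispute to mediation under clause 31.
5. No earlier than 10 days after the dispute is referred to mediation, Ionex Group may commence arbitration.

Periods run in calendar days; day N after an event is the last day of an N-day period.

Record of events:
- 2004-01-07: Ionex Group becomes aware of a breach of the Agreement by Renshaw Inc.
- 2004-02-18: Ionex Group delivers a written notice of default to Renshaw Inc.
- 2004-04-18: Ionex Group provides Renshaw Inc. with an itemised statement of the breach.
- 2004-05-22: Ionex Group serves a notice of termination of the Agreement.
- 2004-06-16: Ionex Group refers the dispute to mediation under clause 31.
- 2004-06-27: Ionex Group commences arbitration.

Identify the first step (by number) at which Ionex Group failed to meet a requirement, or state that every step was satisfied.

Step 1: 43 days after 2004-01-07 (when the breach is discovered) is 2004-02-19; completed 2004-02-18, before the deadline.
Step 2: the window is 17–47 days after 2004-03-07 (end of the 18-day response period, which began when the default notice is delivered on 2004-02-18), so 2004-03-24 through 2004-04-23; 2004-04-18 falls inside that range.
Step 3: the earliest permitted date is 14 days after 2004-05-07 (end of the 19-day comment period, which began when the itemised statement is provided on 2004-04-18), i.e. 2004-05-21; done 2004-05-22 — permitted.
Step 4: 156 days after 2004-01-07 (when the breach is discovered) is 2004-06-11; not done until 2004-06-16, 5 days after the deadline.
No need to go further; step 4 was not satisfied.

Step 4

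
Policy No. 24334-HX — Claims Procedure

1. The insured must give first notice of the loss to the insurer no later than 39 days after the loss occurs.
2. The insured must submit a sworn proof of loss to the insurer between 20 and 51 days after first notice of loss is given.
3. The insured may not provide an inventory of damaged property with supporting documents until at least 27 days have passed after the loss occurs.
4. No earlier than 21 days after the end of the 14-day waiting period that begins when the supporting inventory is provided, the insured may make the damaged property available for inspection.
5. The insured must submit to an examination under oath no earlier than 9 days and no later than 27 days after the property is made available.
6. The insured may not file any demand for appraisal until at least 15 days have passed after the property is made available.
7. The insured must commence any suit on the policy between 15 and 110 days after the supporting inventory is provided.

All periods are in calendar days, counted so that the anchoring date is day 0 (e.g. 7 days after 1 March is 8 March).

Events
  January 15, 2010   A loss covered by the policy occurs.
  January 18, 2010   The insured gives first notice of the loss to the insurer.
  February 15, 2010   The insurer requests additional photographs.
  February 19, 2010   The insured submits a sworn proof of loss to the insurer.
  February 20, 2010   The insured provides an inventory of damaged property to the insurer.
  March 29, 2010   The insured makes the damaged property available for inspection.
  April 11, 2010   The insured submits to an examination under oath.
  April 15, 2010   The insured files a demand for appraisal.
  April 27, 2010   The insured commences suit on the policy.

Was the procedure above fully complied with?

Yes

Step 1 — counting 39 days from January 15, 2010 (when the loss occurs) gives a deadline of February 23, 2010; January 18, 2010 is within that limit.
Step 2 — 20 and 51 days from January 18, 2010 (when first notice of loss is given) are February 7, 2010 and March 10, 2010 respectively; done February 19, 2010, which is between those dates.
Step 3 — must wait 27 days from January 15, 2010 (when the loss occurs), so not before February 11, 2010; February 20, 2010 is on or after that date.
Step 4 — must wait 21 days from March 6, 2010 (end of the 14-day waiting period, which began when the supporting inventory is provided on February 20, 2010), so not before March 27, 2010; done March 29, 2010, after the minimum wait.
Step 5 — 9 and 27 days from March 29, 2010 (when the property is made available) are April 7, 2010 and April 25, 2010 respectively; April 11, 2010 falls inside that range.
Step 6 — must wait 15 days from March 29, 2010 (when the property is made available), so not before April 13, 2010; done April 15, 2010, after the minimum wait.
Step 7 — 15 and 110 days from February 20, 2010 (when the supporting inventory is provided) are March 7, 2010 and June 10, 2010 respectively; done April 27, 2010 — within the window.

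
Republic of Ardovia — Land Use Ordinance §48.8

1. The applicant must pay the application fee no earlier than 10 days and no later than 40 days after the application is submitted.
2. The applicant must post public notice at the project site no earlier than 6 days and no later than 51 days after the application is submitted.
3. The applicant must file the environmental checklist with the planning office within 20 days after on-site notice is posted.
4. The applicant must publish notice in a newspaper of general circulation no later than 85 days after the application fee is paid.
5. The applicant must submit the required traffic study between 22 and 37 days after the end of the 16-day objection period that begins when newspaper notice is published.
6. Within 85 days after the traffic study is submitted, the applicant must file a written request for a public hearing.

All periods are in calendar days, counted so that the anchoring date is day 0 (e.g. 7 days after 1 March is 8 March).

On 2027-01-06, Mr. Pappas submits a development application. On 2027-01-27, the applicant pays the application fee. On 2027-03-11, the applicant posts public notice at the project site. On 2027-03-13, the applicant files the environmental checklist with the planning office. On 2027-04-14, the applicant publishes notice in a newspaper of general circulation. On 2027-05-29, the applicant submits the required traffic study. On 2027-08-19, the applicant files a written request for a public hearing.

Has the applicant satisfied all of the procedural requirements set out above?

Step 1: the window is 10–40 days after 2027-01-06 (when the application is submitted), so 2027-01-16 through 2027-02-15; 2027-01-27 falls inside that range.
Step 2: the window is 6–51 days after 2027-01-06 (when the application is submitted), so 2027-01-12 through 2027-02-26; done 2027-03-11 — 13 days after the window closed.

No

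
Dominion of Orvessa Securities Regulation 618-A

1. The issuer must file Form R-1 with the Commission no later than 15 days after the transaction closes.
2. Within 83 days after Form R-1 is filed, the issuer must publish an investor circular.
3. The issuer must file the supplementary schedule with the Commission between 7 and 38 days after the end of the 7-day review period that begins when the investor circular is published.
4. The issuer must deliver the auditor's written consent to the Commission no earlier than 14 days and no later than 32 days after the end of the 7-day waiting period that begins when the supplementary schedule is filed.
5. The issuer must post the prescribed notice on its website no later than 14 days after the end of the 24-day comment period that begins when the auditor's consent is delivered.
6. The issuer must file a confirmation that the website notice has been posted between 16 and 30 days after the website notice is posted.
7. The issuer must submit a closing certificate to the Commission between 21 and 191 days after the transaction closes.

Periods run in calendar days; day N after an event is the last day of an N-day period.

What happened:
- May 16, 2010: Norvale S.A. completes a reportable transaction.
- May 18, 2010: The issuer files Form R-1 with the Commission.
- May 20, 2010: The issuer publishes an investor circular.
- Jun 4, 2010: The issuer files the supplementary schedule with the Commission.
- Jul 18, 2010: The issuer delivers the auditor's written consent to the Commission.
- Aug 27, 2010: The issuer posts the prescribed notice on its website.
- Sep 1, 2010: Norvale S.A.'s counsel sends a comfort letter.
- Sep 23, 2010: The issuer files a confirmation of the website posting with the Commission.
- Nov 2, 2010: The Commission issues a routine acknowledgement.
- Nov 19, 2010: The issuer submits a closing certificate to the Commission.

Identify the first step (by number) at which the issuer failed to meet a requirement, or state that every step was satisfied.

Step 1 — counting 15 days from May 16, 2010 (when the transaction closes) gives a deadline of May 31, 2010; completed May 18, 2010, before the deadline.
Step 2 — counting 83 days from May 18, 2010 (when Form R-1 is filed) gives a deadline of Aug 9, 2010; May 20, 2010 is within that limit.
Step 3 — 7 and 38 days from May 27, 2010 (end of the 7-day review period, which began when the investor circular is published on May 20, 2010) are Jun 3, 2010 and Jul 4, 2010 respectively; Jun 4, 2010 falls inside that range.
Step 4 — 14 and 32 days from Jun 11, 2010 (end of the 7-day waiting period, which began when the supplementary schedule is filed on Jun 4, 2010) are Jun 25, 2010 and Jul 13, 2010 respectively; done Jul 18, 2010 — 5 days after the window closed.

Step 4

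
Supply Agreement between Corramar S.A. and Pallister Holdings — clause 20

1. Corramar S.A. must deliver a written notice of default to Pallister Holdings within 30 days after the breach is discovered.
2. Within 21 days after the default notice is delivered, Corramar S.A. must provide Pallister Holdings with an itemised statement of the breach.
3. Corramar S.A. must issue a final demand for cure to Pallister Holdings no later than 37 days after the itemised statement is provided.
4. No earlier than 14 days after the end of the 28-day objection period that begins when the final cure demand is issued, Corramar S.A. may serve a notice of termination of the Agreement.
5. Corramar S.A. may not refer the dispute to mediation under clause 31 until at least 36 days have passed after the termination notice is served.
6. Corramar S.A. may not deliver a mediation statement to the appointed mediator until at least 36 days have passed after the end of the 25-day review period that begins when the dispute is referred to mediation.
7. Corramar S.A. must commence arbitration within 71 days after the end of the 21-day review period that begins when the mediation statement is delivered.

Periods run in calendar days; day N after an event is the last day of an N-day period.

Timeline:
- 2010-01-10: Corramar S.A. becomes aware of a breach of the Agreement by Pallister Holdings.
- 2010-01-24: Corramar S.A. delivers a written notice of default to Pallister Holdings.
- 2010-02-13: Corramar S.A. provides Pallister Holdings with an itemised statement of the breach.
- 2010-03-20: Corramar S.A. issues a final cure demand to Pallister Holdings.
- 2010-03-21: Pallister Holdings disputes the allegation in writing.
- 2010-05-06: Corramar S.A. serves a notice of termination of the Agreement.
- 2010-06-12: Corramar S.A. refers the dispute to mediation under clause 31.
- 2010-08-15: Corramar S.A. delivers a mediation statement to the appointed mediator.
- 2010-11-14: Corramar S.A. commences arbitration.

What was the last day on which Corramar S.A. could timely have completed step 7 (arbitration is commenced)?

The mediation statement is delivered on 2010-08-15; the 21-day review period therefore ends 2010-09-05, and step 7 runs from that date. 71 days after 2010-09-05 is 2010-11-15.

2010-11-15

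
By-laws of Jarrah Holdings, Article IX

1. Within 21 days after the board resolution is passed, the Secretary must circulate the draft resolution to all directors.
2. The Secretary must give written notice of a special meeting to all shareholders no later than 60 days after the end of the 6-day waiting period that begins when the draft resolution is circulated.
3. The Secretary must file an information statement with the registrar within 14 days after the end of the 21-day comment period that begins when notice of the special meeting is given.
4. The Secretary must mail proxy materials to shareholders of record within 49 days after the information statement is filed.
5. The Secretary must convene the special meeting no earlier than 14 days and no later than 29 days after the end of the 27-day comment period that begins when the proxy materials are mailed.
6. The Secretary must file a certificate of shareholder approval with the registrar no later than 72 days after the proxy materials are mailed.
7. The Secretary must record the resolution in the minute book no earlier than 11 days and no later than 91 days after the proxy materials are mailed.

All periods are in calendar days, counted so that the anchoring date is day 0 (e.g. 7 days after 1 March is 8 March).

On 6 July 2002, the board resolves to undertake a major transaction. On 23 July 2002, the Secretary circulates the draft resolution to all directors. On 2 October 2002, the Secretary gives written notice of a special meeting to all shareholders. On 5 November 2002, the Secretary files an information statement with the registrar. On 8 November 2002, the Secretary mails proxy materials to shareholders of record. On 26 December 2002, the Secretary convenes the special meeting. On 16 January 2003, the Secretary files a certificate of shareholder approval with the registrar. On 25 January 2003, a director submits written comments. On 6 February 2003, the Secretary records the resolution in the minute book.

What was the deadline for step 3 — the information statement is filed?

Notice of the special meeting is given on 2 October 2002; the 21-day comment period therefore ends 23 October 2002, and step 3 runs from that date. 14 days after 23 October 2002 is 6 November 2002.

6 November 2002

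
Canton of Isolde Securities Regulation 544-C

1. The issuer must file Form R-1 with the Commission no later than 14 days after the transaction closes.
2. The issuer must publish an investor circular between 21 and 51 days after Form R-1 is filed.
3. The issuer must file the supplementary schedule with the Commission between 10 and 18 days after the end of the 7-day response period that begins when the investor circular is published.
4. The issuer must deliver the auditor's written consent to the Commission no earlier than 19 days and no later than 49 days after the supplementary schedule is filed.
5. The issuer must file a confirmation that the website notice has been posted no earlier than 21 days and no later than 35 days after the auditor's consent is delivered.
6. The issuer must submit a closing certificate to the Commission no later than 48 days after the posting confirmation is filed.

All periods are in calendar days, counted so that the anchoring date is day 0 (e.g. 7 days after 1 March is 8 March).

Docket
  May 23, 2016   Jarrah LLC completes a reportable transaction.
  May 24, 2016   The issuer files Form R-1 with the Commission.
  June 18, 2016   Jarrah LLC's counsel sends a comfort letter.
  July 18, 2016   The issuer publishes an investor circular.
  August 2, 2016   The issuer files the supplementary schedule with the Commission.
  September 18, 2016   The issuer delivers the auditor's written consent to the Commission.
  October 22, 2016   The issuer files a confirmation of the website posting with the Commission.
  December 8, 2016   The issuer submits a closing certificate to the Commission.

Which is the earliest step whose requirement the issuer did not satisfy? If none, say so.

Step 2

(1) due by May 23, 2016 + 14 days = June 6, 2016; completed May 24, 2016, before the deadline.
(2) the permitted window runs from May 24, 2016 + 21 = June 14, 2016 to May 24, 2016 + 51 = July 14, 2016; done July 18, 2016 — 4 days after the window closed.
Later steps need not be reached.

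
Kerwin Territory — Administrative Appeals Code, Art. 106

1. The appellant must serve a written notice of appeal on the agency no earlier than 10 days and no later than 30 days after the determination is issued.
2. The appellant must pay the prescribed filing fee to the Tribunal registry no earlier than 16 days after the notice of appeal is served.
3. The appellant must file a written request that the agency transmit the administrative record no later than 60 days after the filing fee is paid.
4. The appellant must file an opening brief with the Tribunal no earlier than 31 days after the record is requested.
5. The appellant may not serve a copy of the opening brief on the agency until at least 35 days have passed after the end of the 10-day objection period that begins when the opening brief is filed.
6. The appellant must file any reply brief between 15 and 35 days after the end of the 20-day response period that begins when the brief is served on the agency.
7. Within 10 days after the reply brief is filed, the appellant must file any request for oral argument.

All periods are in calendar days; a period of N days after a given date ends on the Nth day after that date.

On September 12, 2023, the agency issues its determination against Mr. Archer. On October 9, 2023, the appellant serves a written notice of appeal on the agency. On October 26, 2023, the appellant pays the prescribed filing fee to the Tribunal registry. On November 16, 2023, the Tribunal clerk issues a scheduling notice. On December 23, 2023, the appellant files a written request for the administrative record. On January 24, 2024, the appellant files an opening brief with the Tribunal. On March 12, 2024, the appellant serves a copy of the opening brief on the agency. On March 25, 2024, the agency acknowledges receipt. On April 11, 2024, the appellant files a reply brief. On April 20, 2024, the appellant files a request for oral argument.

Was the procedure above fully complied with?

No

Step 1 — 10 and 30 days from September 12, 2023 (when the determination is issued) are September 22, 2023 and October 12, 2023 respectively; October 9, 2023 falls inside that range.
Step 2 — must wait 16 days from October 9, 2023 (when the notice of appeal is served), so not before October 25, 2023; done October 26, 2023 — permitted.
Step 3 — counting 60 days from October 26, 2023 (when the filing fee is paid) gives a deadline of December 25, 2023; done December 23, 2023 — timely.
Step 4 — must wait 31 days from December 23, 2023 (when the record is requested), so not before January 23, 2024; done January 24, 2024, after the minimum wait.
Step 5 — must wait 35 days from February 3, 2024 (end of the 10-day objection period, which began when the opening brief is filed on January 24, 2024), so not before March 9, 2024; done March 12, 2024, after the minimum wait.
Step 6 — 15 and 35 days from April 1, 2024 (end of the 20-day response period, which began when the brief is served on the agency on March 12, 2024) are April 16, 2024 and May 6, 2024 respectively; done April 11, 2024 — 5 days before the window opened.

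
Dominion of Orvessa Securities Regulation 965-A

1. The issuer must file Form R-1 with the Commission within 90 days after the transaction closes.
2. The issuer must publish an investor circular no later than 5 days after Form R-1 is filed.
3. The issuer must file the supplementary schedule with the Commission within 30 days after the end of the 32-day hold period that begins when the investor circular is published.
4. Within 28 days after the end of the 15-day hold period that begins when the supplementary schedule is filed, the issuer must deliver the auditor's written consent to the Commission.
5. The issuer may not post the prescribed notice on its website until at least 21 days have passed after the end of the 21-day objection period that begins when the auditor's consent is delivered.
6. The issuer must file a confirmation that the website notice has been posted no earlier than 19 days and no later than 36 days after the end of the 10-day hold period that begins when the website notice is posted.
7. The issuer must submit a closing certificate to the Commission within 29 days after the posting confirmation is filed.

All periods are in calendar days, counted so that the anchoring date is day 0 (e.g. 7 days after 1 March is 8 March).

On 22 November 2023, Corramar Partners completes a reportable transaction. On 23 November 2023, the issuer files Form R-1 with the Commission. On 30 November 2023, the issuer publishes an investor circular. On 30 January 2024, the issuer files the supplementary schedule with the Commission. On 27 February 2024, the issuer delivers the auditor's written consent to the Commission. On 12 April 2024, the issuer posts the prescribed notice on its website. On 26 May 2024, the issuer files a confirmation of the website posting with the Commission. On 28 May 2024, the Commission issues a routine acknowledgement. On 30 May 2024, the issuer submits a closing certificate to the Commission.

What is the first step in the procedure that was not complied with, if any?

Step 1 — counting 90 days from 22 November 2023 (when the transaction closes) gives a deadline of 20 February 2024; 23 November 2023 is within that limit.
Step 2 — counting 5 days from 23 November 2023 (when Form R-1 is filed) gives a deadline of 28 November 2023; 30 November 2023 misses that deadline by 2 days.
The procedure was therefore not followed at step 2.

Step 2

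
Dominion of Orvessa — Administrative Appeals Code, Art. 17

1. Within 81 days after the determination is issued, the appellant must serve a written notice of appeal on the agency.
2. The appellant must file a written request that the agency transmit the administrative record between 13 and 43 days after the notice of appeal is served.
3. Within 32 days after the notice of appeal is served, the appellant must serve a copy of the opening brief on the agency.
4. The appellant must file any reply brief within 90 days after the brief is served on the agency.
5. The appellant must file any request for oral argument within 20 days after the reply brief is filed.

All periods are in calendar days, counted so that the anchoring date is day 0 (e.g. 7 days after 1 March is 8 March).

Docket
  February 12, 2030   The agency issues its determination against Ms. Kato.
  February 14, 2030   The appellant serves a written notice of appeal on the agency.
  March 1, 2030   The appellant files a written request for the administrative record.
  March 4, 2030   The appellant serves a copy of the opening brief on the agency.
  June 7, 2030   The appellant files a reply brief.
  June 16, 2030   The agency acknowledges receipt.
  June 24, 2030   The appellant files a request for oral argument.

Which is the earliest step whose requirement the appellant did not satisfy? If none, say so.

Step 4

(1) due by February 12, 2030 + 81 days = May 4, 2030; February 14, 2030 is within that limit.
(2) the permitted window runs from February 14, 2030 + 13 = February 27, 2030 to February 14, 2030 + 43 = March 29, 2030; done March 1, 2030 — within the window.
(3) due by February 14, 2030 + 32 days = March 18, 2030; completed March 4, 2030, before the deadline.
(4) due by March 4, 2030 + 90 days = June 2, 2030; June 7, 2030 misses that deadline by 5 days.
The analysis stops there.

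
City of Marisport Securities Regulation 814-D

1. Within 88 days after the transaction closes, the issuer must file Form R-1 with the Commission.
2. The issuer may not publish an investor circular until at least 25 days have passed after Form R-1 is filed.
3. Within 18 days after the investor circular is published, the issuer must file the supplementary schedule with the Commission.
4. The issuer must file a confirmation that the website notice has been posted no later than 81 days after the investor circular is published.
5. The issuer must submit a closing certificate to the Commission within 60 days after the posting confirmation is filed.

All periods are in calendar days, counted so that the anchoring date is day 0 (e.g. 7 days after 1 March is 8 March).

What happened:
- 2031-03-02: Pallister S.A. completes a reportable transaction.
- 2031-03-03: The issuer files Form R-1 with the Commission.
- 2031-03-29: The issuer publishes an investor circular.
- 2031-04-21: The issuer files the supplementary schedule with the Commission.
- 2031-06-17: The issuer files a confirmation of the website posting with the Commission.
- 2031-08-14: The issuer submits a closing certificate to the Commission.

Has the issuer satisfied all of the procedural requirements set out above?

(1) due by 2031-03-02 + 88 days = 2031-05-29; 2031-03-03 is within that limit.
(2) permitted from 2031-03-03 + 25 days = 2031-03-28 onward; done 2031-03-29, after the minimum wait.
(3) due by 2031-03-29 + 18 days = 2031-04-16; not done until 2031-04-21, 5 days after the deadline.
The analysis stops there.

No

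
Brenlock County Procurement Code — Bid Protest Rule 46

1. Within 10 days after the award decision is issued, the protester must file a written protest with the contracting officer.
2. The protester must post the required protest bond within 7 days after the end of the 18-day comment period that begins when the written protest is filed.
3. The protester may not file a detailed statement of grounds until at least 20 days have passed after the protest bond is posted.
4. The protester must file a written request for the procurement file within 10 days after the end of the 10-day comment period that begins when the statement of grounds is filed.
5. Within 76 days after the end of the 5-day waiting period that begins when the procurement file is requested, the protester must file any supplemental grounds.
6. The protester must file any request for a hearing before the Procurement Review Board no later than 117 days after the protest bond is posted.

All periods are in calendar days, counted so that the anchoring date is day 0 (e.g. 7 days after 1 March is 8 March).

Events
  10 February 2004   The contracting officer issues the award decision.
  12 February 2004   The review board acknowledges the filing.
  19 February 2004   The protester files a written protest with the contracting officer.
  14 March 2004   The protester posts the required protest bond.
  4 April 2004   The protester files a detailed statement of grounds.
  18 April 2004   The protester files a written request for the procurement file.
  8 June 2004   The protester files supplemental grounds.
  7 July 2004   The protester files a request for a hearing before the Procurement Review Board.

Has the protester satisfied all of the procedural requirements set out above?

(1) due by 10 February 2004 + 10 days = 20 February 2004; done 19 February 2004 — timely.
(2) due by 8 March 2004 + 7 days = 15 March 2004; completed 14 March 2004, before the deadline.
(3) permitted from 14 March 2004 + 20 days = 3 April 2004 onward; done 4 April 2004 — permitted.
(4) due by 14 April 2004 + 10 days = 24 April 2004; completed 18 April 2004, before the deadline.
(5) due by 23 April 2004 + 76 days = 8 July 2004; completed 8 June 2004, before the deadline.
(6) due by 14 March 2004 + 117 days = 9 July 2004; done 7 July 2004 — timely.

Yes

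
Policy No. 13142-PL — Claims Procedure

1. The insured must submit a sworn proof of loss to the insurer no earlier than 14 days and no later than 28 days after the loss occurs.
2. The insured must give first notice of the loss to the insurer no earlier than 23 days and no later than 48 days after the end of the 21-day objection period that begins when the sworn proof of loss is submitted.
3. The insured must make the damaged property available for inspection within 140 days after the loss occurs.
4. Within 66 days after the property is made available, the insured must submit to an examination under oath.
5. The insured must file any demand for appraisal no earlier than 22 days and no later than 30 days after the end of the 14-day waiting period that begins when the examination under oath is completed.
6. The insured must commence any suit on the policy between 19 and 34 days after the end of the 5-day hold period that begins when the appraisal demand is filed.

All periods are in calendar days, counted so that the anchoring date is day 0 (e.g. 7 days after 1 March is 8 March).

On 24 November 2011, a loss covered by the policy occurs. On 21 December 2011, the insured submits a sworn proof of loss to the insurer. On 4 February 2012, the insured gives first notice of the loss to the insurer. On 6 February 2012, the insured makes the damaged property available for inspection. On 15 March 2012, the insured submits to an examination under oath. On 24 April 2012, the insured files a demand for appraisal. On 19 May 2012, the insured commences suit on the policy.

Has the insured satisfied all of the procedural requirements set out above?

Step 1 — 14 and 28 days from 24 November 2011 (when the loss occurs) are 8 December 2011 and 22 December 2011 respectively; 21 December 2011 falls inside that range.
Step 2 — 23 and 48 days from 11 January 2012 (end of the 21-day objection period, which began when the sworn proof of loss is submitted on 21 December 2011) are 3 February 2012 and 28 February 2012 respectively; done 4 February 2012 — within the window.
Step 3 — counting 140 days from 24 November 2011 (when the loss occurs) gives a deadline of 12 April 2012; done 6 February 2012 — timely.
Step 4 — counting 66 days from 6 February 2012 (when the property is made available) gives a deadline of 12 April 2012; done 15 March 2012 — timely.
Step 5 — 22 and 30 days from 29 March 2012 (end of the 14-day waiting period, which began when the examination under oath is completed on 15 March 2012) are 20 April 2012 and 28 April 2012 respectively; 24 April 2012 falls inside that range.
Step 6 — 19 and 34 days from 29 April 2012 (end of the 5-day hold period, which began when the appraisal demand is filed on 24 April 2012) are 18 May 2012 and 2 June 2012 respectively; done 19 May 2012 — within the window.

Yes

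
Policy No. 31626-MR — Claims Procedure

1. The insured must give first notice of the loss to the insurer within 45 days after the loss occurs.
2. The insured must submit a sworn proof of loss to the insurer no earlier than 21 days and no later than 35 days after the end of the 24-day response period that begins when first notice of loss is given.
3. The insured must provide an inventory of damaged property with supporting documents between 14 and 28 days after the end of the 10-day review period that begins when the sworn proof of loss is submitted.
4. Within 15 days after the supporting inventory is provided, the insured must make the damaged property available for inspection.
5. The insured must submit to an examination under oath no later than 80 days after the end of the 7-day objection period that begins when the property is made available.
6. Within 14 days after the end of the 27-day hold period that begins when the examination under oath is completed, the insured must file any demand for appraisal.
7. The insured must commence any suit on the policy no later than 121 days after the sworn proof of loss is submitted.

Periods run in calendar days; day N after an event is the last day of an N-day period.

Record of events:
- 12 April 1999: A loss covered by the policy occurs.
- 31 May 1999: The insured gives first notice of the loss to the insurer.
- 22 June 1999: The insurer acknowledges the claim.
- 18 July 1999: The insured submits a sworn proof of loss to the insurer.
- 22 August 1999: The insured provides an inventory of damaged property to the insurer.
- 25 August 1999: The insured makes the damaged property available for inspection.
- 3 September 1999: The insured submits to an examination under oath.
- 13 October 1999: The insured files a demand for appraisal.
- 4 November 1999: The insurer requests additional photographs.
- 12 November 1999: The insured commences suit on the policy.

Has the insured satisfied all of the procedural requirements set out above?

No

Step 1: 45 days after 12 April 1999 (when the loss occurs) is 27 May 1999; 31 May 1999 misses that deadline by 4 days.
The analysis stops there.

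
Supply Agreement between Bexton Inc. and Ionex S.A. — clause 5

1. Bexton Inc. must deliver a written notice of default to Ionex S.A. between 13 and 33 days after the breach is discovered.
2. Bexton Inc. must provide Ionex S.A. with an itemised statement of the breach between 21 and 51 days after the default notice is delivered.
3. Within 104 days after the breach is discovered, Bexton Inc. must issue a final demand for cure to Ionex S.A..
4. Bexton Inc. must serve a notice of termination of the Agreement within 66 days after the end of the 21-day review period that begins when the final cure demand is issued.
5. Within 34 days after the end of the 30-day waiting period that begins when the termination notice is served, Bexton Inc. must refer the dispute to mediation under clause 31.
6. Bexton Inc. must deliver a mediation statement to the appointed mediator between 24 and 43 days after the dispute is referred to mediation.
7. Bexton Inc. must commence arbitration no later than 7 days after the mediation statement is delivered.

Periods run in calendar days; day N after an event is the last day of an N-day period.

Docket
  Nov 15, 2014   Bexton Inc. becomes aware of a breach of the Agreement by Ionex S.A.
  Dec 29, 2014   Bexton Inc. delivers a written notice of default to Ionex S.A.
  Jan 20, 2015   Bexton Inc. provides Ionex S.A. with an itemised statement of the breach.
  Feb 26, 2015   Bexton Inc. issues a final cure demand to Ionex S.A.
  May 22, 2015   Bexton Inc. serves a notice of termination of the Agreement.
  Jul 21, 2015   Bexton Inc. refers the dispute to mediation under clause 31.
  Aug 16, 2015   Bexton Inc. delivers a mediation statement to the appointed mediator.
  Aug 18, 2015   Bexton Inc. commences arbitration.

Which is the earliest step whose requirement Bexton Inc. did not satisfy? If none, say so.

Step 1

Step 1 — 13 and 33 days from Nov 15, 2014 (when the breach is discovered) are Nov 28, 2014 and Dec 18, 2014 respectively; done Dec 29, 2014 — 11 days after the window closed.
That is the first point of non-compliance.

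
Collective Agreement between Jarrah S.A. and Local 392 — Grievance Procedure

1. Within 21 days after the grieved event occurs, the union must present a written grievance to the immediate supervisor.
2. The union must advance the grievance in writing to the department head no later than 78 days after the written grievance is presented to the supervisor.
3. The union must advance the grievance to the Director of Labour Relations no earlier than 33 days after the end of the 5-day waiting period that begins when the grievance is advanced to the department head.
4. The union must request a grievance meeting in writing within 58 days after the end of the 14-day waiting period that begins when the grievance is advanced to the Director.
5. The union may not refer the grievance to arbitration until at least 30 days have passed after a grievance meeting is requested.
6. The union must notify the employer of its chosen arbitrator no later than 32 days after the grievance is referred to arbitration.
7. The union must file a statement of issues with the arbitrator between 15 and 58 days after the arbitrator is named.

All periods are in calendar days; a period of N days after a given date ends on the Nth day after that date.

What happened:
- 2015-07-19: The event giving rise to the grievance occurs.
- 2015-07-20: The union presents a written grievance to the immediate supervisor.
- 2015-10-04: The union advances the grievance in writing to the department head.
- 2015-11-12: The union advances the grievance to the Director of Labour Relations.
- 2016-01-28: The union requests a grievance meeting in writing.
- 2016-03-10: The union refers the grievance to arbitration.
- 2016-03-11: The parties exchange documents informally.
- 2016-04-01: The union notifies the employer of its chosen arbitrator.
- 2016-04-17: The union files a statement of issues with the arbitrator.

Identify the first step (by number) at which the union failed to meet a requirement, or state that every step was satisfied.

(1) due by 2015-07-19 + 21 days = 2015-08-09; completed 2015-07-20, before the deadline.
(2) due by 2015-07-20 + 78 days = 2015-10-06; done 2015-10-04 — timely.
(3) permitted from 2015-10-09 + 33 days = 2015-11-11 onward; done 2015-11-12, after the minimum wait.
(4) due by 2015-11-26 + 58 days = 2016-01-23; 2016-01-28 misses that deadline by 5 days.
Later steps need not be reached.

Step 4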